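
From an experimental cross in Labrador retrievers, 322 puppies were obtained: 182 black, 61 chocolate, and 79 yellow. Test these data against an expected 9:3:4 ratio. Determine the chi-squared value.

0.039

Total ratio parts = 16. Expected numbers out of 322:
  black: 322 × 9/16 = 181.125
  chocolate: 322 × 3/16 = 60.375
  yellow: 322 × 4/16 = 80.5
χ² = Σ (O − E)² / E
  black: (182 − 181.125)² / 181.125 = 0.0042
  chocolate: (61 − 60.375)² / 60.375 = 0.0065
  yellow: (79 − 80.5)² / 80.5 = 0.0280
χ² = 0.0042 + 0.0065 + 0.0280 = 0.0387 ≈ 0.039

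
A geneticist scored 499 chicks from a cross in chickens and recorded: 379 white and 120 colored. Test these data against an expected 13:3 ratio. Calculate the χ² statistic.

9.194

Expected counts for N = 499 under a 13:3 ratio (total parts = 16):
  white: 499 × 13/16 = 405.4375
  colored: 499 × 3/16 = 93.5625
χ² = Σ (O − E)² / E
  white: (379 − 405.4375)² / 405.4375 = 1.7239
  colored: (120 − 93.5625)² / 93.5625 = 7.4703
χ² = 1.7239 + 7.4703 = 9.1942 ≈ 9.194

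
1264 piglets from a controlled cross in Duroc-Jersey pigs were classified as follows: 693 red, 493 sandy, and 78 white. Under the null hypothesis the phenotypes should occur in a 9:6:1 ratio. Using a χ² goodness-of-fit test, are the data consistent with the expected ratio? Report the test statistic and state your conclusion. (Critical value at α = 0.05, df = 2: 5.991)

The 9:6:1 ratio has 16 parts, so with N = 1264 the expected counts are:
  red: 1264 × 9/16 = 711
  sandy: 1264 × 6/16 = 474
  white: 1264 × 1/16 = 79
χ² = Σ (O − E)² / E
  red: (693 − 711)² / 711 = 0.4557
  sandy: (493 − 474)² / 474 = 0.7616
  white: (78 − 79)² / 79 = 0.0127
χ² = 0.4557 + 0.7616 + 0.0127 = 1.230
Degrees of freedom = 3 − 1 = 2; critical value at α = 0.05 is 5.991.
Since 1.230 < 5.991, we fail to reject the null hypothesis — the data are consistent with the 9:6:1 ratio.

1.230; consistent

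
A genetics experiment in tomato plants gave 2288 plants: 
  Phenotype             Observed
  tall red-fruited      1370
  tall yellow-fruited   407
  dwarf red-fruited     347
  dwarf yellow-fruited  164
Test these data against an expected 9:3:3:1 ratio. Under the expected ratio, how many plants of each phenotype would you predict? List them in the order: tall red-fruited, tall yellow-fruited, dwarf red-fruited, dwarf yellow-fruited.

1287, 429, 429, 143

The 9:3:3:1 ratio has 16 parts, so with N = 2288 the expected counts are:
  tall red-fruited: 2288 × 9/16 = 1287
  tall yellow-fruited: 2288 × 3/16 = 429
  dwarf red-fruited: 2288 × 3/16 = 429
  dwarf yellow-fruited: 2288 × 1/16 = 143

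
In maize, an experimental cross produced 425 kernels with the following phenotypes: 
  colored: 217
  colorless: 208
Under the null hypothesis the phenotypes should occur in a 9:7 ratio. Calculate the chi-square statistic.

4.654

Total ratio parts = 16. Expected numbers out of 425:
  colored: 425 × 9/16 = 239.0625
  colorless: 425 × 7/16 = 185.9375
χ² = Σ (O − E)² / E
  colored: (217 − 239.0625)² / 239.0625 = 2.0361
  colorless: (208 − 185.9375)² / 185.9375 = 2.6178
χ² = 2.0361 + 2.6178 = 4.6539 ≈ 4.654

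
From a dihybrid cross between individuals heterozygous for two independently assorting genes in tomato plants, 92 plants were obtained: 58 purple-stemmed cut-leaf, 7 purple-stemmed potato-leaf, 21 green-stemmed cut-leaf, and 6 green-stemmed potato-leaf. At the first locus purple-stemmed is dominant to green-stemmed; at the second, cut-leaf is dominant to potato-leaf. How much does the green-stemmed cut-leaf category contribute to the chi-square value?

A dihybrid F₂ with independent assortment and complete dominance at both loci gives a 9:3:3:1 phenotypic ratio.
Expected counts for N = 92 under a 9:3:3:1 ratio (total parts = 16):
  purple-stemmed cut-leaf: 92 × 9/16 = 51.75
  purple-stemmed potato-leaf: 92 × 3/16 = 17.25
  green-stemmed cut-leaf: 92 × 3/16 = 17.25
  green-stemmed potato-leaf: 92 × 1/16 = 5.75
Contribution of green-stemmed cut-leaf: (21 − 17.25)² / 17.25 = 0.8152

0.815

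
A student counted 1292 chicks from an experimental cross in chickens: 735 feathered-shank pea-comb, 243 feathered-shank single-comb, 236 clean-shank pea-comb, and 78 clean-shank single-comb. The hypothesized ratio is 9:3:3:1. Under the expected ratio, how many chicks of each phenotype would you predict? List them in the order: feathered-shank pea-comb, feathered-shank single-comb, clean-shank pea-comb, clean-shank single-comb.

Total ratio parts = 16. Expected numbers out of 1292:
  feathered-shank pea-comb: 1292 × 9/16 = 726.75
  feathered-shank single-comb: 1292 × 3/16 = 242.25
  clean-shank pea-comb: 1292 × 3/16 = 242.25
  clean-shank single-comb: 1292 × 1/16 = 80.75

726.75, 242.25, 242.25, 80.75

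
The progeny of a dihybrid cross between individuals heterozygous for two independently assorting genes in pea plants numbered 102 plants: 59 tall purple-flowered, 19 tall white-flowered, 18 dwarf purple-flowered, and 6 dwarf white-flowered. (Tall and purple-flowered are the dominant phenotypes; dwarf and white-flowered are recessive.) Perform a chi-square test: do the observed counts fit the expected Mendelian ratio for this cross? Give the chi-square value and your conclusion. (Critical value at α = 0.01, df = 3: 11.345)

0.135; consistent

A dihybrid F₂ with independent assortment and complete dominance at both loci gives a 9:3:3:1 phenotypic ratio.
Expected counts for N = 102 under a 9:3:3:1 ratio (total parts = 16):
  tall purple-flowered: 102 × 9/16 = 57.375
  tall white-flowered: 102 × 3/16 = 19.125
  dwarf purple-flowered: 102 × 3/16 = 19.125
  dwarf white-flowered: 102 × 1/16 = 6.375
χ² = Σ (O − E)² / E
  tall purple-flowered: (59 − 57.375)² / 57.375 = 0.0460
  tall white-flowered: (19 − 19.125)² / 19.125 = 0.0008
  dwarf purple-flowered: (18 − 19.125)² / 19.125 = 0.0662
  dwarf white-flowered: (6 − 6.375)² / 6.375 = 0.0221
χ² = 0.0460 + 0.0008 + 0.0662 + 0.0221 = 0.1351 ≈ 0.135
Degrees of freedom = 4 − 1 = 3; critical value at α = 0.01 is 11.345.
Since 0.135 < 11.345, we fail to reject the null hypothesis — the data are consistent with the 9:3:3:1 ratio.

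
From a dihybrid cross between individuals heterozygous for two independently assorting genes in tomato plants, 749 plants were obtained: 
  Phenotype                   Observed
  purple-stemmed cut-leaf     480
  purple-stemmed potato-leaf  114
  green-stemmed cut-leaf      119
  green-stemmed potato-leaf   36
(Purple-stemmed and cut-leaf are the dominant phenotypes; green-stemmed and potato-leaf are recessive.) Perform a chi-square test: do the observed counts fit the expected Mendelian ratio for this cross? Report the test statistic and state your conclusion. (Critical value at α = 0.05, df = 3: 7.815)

18.922; not consistent

A dihybrid F₂ with independent assortment and complete dominance at both loci gives a 9:3:3:1 phenotypic ratio.
Total ratio parts = 16. Expected numbers out of 749:
  purple-stemmed cut-leaf: 749 × 9/16 = 421.3125
  purple-stemmed potato-leaf: 749 × 3/16 = 140.4375
  green-stemmed cut-leaf: 749 × 3/16 = 140.4375
  green-stemmed potato-leaf: 749 × 1/16 = 46.8125
χ² = Σ (O − E)² / E
  purple-stemmed cut-leaf: (480 − 421.3125)² / 421.3125 = 8.1750
  purple-stemmed potato-leaf: (114 − 140.4375)² / 140.4375 = 4.9769
  green-stemmed cut-leaf: (119 − 140.4375)² / 140.4375 = 3.2724
  green-stemmed potato-leaf: (36 − 46.8125)² / 46.8125 = 2.4974
χ² = 8.1750 + 4.9769 + 3.2724 + 2.4974 = 18.9217 ≈ 18.922
Degrees of freedom = 4 − 1 = 3; critical value at α = 0.05 is 7.815.
Since 18.922 > 7.815, we reject the null hypothesis — the data do not fit the 9:3:3:1 ratio.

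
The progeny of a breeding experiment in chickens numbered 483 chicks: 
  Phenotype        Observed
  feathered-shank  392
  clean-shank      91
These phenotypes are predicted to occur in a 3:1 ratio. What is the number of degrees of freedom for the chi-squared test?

A goodness-of-fit test with 2 phenotype classes has df = 2 − 1 = 1.

1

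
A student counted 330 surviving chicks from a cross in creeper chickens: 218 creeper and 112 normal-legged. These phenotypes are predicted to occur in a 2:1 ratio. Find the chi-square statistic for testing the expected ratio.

Under the 2:1 hypothesis (Σ ratio = 3, N = 330):
  creeper: 330 × 2/3 = 220
  normal-legged: 330 × 1/3 = 110
χ² = Σ (O − E)² / E
  creeper: (218 − 220)² / 220 = 0.0182
  normal-legged: (112 − 110)² / 110 = 0.0364
χ² = 0.0182 + 0.0364 = 0.0546 ≈ 0.055

0.055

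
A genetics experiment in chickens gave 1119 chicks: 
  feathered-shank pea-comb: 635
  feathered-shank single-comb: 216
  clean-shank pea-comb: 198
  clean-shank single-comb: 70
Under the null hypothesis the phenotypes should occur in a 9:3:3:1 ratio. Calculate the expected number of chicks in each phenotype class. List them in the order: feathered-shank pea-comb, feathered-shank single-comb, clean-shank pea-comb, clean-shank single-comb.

629.4375, 209.8125, 209.8125, 69.9375

The 9:3:3:1 ratio has 16 parts, so with N = 1119 the expected counts are:
  feathered-shank pea-comb: 1119 × 9/16 = 629.4375
  feathered-shank single-comb: 1119 × 3/16 = 209.8125
  clean-shank pea-comb: 1119 × 3/16 = 209.8125
  clean-shank single-comb: 1119 × 1/16 = 69.9375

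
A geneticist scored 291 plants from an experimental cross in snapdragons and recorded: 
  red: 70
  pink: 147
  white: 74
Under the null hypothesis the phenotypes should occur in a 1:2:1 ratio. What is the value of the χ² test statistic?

Expected counts for N = 291 under a 1:2:1 ratio (total parts = 4):
  red: 291 × 1/4 = 72.75
  pink: 291 × 2/4 = 145.5
  white: 291 × 1/4 = 72.75
χ² = Σ (O − E)² / E
  red: (70 − 72.75)² / 72.75 = 0.1040
  pink: (147 − 145.5)² / 145.5 = 0.0155
  white: (74 − 72.75)² / 72.75 = 0.0215
χ² = 0.1040 + 0.0155 + 0.0215 = 0.141

0.141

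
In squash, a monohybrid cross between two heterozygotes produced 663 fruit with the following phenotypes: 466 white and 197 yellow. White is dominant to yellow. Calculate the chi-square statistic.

7.856

For a monohybrid cross between heterozygotes with complete dominance, the expected phenotypic ratio is 3:1.
The 3:1 ratio has 4 parts, so with N = 663 the expected counts are:
  white: 663 × 3/4 = 497.25
  yellow: 663 × 1/4 = 165.75
χ² = Σ (O − E)² / E
  white: (466 − 497.25)² / 497.25 = 1.9639
  yellow: (197 − 165.75)² / 165.75 = 5.8918
χ² = 1.9639 + 5.8918 = 7.8557 ≈ 7.856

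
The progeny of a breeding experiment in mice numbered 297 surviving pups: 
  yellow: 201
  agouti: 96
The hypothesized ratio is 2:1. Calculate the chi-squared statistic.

The 2:1 ratio has 3 parts, so with N = 297 the expected counts are:
  yellow: 297 × 2/3 = 198
  agouti: 297 × 1/3 = 99
χ² = Σ (O − E)² / E
  yellow: (201 − 198)² / 198 = 0.0455
  agouti: (96 − 99)² / 99 = 0.0909
χ² = 0.0455 + 0.0909 = 0.1364 ≈ 0.136

0.136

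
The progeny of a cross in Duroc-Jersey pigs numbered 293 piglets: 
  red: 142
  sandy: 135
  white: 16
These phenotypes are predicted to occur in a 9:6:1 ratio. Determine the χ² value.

Expected counts for N = 293 under a 9:6:1 ratio (total parts = 16):
  red: 293 × 9/16 = 164.8125
  sandy: 293 × 6/16 = 109.875
  white: 293 × 1/16 = 18.3125
χ² = Σ (O − E)² / E
  red: (142 − 164.8125)² / 164.8125 = 3.1576
  sandy: (135 − 109.875)² / 109.875 = 5.7453
  white: (16 − 18.3125)² / 18.3125 = 0.2920
χ² = 3.1576 + 5.7453 + 0.2920 = 9.1949 ≈ 9.195

9.195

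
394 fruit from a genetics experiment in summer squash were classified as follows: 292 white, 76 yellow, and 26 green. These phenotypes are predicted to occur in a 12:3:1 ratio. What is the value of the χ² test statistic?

Total ratio parts = 16. Expected numbers out of 394:
  white: 394 × 12/16 = 295.5
  yellow: 394 × 3/16 = 73.875
  green: 394 × 1/16 = 24.625
χ² = Σ (O − E)² / E
  white: (292 − 295.5)² / 295.5 = 0.0415
  yellow: (76 − 73.875)² / 73.875 = 0.0611
  green: (26 − 24.625)² / 24.625 = 0.0768
χ² = 0.0415 + 0.0611 + 0.0768 = 0.1794 ≈ 0.179

0.179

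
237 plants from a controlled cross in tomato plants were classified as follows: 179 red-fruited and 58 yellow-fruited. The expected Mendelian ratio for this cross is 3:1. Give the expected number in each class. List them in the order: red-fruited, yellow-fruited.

Under the 3:1 hypothesis (Σ ratio = 4, N = 237):
  red-fruited: 237 × 3/4 = 177.75
  yellow-fruited: 237 × 1/4 = 59.25

177.75, 59.25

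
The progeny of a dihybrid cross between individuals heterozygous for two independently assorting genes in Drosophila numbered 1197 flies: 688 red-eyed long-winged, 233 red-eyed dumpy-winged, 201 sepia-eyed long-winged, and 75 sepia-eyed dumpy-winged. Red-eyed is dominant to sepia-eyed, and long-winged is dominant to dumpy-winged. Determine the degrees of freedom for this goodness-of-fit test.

A dihybrid F₂ with independent assortment and complete dominance at both loci gives a 9:3:3:1 phenotypic ratio.
A goodness-of-fit test with 4 phenotype classes has df = 4 − 1 = 3.

3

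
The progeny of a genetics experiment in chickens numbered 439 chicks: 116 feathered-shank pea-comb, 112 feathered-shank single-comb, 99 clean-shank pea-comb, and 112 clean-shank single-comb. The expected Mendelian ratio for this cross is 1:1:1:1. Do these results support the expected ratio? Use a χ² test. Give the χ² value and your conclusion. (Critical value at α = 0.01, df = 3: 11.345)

1.501; consistent

Total ratio parts = 4. Expected numbers out of 439:
  feathered-shank pea-comb: 439 × 1/4 = 109.75
  feathered-shank single-comb: 439 × 1/4 = 109.75
  clean-shank pea-comb: 439 × 1/4 = 109.75
  clean-shank single-comb: 439 × 1/4 = 109.75
χ² = Σ (O − E)² / E
  feathered-shank pea-comb: (116 − 109.75)² / 109.75 = 0.3559
  feathered-shank single-comb: (112 − 109.75)² / 109.75 = 0.0461
  clean-shank pea-comb: (99 − 109.75)² / 109.75 = 1.0530
  clean-shank single-comb: (112 − 109.75)² / 109.75 = 0.0461
χ² = 0.3559 + 0.0461 + 1.0530 + 0.0461 = 1.5011 ≈ 1.501
Degrees of freedom = 4 − 1 = 3; critical value at α = 0.01 is 11.345.
Since 1.501 < 11.345, we fail to reject the null hypothesis — the data are consistent with the 1:1:1:1 ratio.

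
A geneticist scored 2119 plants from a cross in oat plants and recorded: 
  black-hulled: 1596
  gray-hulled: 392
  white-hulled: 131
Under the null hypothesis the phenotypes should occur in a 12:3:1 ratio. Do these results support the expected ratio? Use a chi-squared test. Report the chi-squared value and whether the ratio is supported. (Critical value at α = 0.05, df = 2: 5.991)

Total ratio parts = 16. Expected numbers out of 2119:
  black-hulled: 2119 × 12/16 = 1589.25
  gray-hulled: 2119 × 3/16 = 397.3125
  white-hulled: 2119 × 1/16 = 132.4375
χ² = Σ (O − E)² / E
  black-hulled: (1596 − 1589.25)² / 1589.25 = 0.0287
  gray-hulled: (392 − 397.3125)² / 397.3125 = 0.0710
  white-hulled: (131 − 132.4375)² / 132.4375 = 0.0156
χ² = 0.0287 + 0.0710 + 0.0156 = 0.1153 ≈ 0.115
Degrees of freedom = 3 − 1 = 2; critical value at α = 0.05 is 5.991.
Since 0.115 < 5.991, we fail to reject the null hypothesis — the data are consistent with the 12:3:1 ratio.

0.115; consistent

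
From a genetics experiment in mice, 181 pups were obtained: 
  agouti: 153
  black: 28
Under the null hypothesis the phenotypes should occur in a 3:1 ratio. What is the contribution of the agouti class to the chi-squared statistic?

2.192

Under the 3:1 hypothesis (Σ ratio = 4, N = 181):
  agouti: 181 × 3/4 = 135.75
  black: 181 × 1/4 = 45.25
Contribution of agouti: (153 − 135.75)² / 135.75 = 2.1920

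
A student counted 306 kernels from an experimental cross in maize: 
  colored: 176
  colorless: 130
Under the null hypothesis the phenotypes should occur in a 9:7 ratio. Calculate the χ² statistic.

Total ratio parts = 16. Expected numbers out of 306:
  colored: 306 × 9/16 = 172.125
  colorless: 306 × 7/16 = 133.875
χ² = Σ (O − E)² / E
  colored: (176 − 172.125)² / 172.125 = 0.0872
  colorless: (130 − 133.875)² / 133.875 = 0.1122
χ² = 0.0872 + 0.1122 = 0.1994 ≈ 0.199

0.199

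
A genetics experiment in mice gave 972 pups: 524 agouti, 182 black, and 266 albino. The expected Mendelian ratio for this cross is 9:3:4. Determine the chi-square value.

3.124

Expected counts for N = 972 under a 9:3:4 ratio (total parts = 16):
  agouti: 972 × 9/16 = 546.75
  black: 972 × 3/16 = 182.25
  albino: 972 × 4/16 = 243
χ² = Σ (O − E)² / E
  agouti: (524 − 546.75)² / 546.75 = 0.9466
  black: (182 − 182.25)² / 182.25 = 0.0003
  albino: (266 − 243)² / 243 = 2.1770
χ² = 0.9466 + 0.0003 + 2.1770 = 3.1239 ≈ 3.124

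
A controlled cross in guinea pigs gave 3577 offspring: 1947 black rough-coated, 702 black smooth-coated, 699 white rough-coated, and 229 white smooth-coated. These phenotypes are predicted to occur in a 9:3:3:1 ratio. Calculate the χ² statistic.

The 9:3:3:1 ratio has 16 parts, so with N = 3577 the expected counts are:
  black rough-coated: 3577 × 9/16 = 2012.0625
  black smooth-coated: 3577 × 3/16 = 670.6875
  white rough-coated: 3577 × 3/16 = 670.6875
  white smooth-coated: 3577 × 1/16 = 223.5625
χ² = Σ (O − E)² / E
  black rough-coated: (1947 − 2012.0625)² / 2012.0625 = 2.1039
  black smooth-coated: (702 − 670.6875)² / 670.6875 = 1.4619
  white rough-coated: (699 − 670.6875)² / 670.6875 = 1.1952
  white smooth-coated: (229 − 223.5625)² / 223.5625 = 0.1323
χ² = 2.1039 + 1.4619 + 1.1952 + 0.1323 = 4.8933 ≈ 4.893

4.893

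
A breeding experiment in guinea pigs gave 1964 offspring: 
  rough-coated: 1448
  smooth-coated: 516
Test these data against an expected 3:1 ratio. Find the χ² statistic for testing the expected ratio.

Total ratio parts = 4. Expected numbers out of 1964:
  rough-coated: 1964 × 3/4 = 1473
  smooth-coated: 1964 × 1/4 = 491
χ² = Σ (O − E)² / E
  rough-coated: (1448 − 1473)² / 1473 = 0.4243
  smooth-coated: (516 − 491)² / 491 = 1.2729
χ² = 0.4243 + 1.2729 = 1.6972 ≈ 1.697

1.697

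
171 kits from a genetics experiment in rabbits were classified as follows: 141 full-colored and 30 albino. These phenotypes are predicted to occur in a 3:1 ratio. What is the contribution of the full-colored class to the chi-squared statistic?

1.268

Expected counts for N = 171 under a 3:1 ratio (total parts = 4):
  full-colored: 171 × 3/4 = 128.25
  albino: 171 × 1/4 = 42.75
Contribution of full-colored: (141 − 128.25)² / 128.25 = 1.2675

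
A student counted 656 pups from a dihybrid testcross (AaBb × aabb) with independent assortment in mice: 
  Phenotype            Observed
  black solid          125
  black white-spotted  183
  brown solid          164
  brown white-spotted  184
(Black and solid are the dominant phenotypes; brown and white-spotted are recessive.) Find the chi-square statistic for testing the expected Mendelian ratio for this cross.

13.915

A dihybrid testcross with independent assortment gives a 1:1:1:1 ratio.
Under the 1:1:1:1 hypothesis (Σ ratio = 4, N = 656):
  black solid: 656 × 1/4 = 164
  black white-spotted: 656 × 1/4 = 164
  brown solid: 656 × 1/4 = 164
  brown white-spotted: 656 × 1/4 = 164
χ² = Σ (O − E)² / E
  black solid: (125 − 164)² / 164 = 9.2744
  black white-spotted: (183 − 164)² / 164 = 2.2012
  brown solid: (164 − 164)² / 164 = 0.0000
  brown white-spotted: (184 − 164)² / 164 = 2.4390
χ² = 9.2744 + 2.2012 + 0.0000 + 2.4390 = 13.9146 ≈ 13.915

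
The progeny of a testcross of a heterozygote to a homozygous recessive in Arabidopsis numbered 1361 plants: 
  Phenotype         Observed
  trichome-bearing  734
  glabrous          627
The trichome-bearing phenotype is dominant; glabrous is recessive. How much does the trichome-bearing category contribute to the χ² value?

A testcross of a heterozygote (Aa × aa) gives a 1:1 phenotypic ratio.
Under the 1:1 hypothesis (Σ ratio = 2, N = 1361):
  trichome-bearing: 1361 × 1/2 = 680.5
  glabrous: 1361 × 1/2 = 680.5
Contribution of trichome-bearing: (734 − 680.5)² / 680.5 = 4.2061

4.206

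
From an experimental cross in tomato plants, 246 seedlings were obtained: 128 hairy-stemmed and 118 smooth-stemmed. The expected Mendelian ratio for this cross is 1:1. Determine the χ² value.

Expected counts for N = 246 under a 1:1 ratio (total parts = 2):
  hairy-stemmed: 246 × 1/2 = 123
  smooth-stemmed: 246 × 1/2 = 123
χ² = Σ (O − E)² / E
  hairy-stemmed: (128 − 123)² / 123 = 0.2033
  smooth-stemmed: (118 − 123)² / 123 = 0.2033
χ² = 0.2033 + 0.2033 = 0.4066 ≈ 0.407

0.407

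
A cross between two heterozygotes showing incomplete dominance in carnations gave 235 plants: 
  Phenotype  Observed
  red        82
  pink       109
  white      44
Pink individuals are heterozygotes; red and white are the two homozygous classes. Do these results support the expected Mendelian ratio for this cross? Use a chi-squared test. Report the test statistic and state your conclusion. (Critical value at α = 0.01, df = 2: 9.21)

13.519; not consistent

With incomplete dominance, a heterozygote × heterozygote cross gives a 1:2:1 phenotypic ratio.
Under the 1:2:1 hypothesis (Σ ratio = 4, N = 235):
  red: 235 × 1/4 = 58.75
  pink: 235 × 2/4 = 117.5
  white: 235 × 1/4 = 58.75
χ² = Σ (O − E)² / E
  red: (82 − 58.75)² / 58.75 = 9.2011
  pink: (109 − 117.5)² / 117.5 = 0.6149
  white: (44 − 58.75)² / 58.75 = 3.7032
χ² = 9.2011 + 0.6149 + 3.7032 = 13.5192 ≈ 13.519
Degrees of freedom = 3 − 1 = 2; critical value at α = 0.01 is 9.21.
Since 13.519 > 9.21, we reject the null hypothesis — the data do not fit the 1:2:1 ratio.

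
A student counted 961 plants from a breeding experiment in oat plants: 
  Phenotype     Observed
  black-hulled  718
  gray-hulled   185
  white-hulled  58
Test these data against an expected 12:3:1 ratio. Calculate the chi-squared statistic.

Total ratio parts = 16. Expected numbers out of 961:
  black-hulled: 961 × 12/16 = 720.75
  gray-hulled: 961 × 3/16 = 180.1875
  white-hulled: 961 × 1/16 = 60.0625
χ² = Σ (O − E)² / E
  black-hulled: (718 − 720.75)² / 720.75 = 0.0105
  gray-hulled: (185 − 180.1875)² / 180.1875 = 0.1285
  white-hulled: (58 − 60.0625)² / 60.0625 = 0.0708
χ² = 0.0105 + 0.1285 + 0.0708 = 0.2098 ≈ 0.210

0.210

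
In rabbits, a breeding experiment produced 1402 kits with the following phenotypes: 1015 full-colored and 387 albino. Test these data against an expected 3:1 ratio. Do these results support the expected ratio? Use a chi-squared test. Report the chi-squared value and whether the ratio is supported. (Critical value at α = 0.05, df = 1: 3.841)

5.068; not consistent

The 3:1 ratio has 4 parts, so with N = 1402 the expected counts are:
  full-colored: 1402 × 3/4 = 1051.5
  albino: 1402 × 1/4 = 350.5
χ² = Σ (O − E)² / E
  full-colored: (1015 − 1051.5)² / 1051.5 = 1.2670
  albino: (387 − 350.5)² / 350.5 = 3.8010
χ² = 1.2670 + 3.8010 = 5.068
Degrees of freedom = 2 − 1 = 1; critical value at α = 0.05 is 3.841.
Since 5.068 > 3.841, we reject the null hypothesis — the data do not fit the 3:1 ratio.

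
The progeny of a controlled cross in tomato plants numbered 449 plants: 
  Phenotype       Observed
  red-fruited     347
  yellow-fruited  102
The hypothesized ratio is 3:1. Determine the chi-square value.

Under the 3:1 hypothesis (Σ ratio = 4, N = 449):
  red-fruited: 449 × 3/4 = 336.75
  yellow-fruited: 449 × 1/4 = 112.25
χ² = Σ (O − E)² / E
  red-fruited: (347 − 336.75)² / 336.75 = 0.3120
  yellow-fruited: (102 − 112.25)² / 112.25 = 0.9360
χ² = 0.3120 + 0.9360 = 1.248

1.248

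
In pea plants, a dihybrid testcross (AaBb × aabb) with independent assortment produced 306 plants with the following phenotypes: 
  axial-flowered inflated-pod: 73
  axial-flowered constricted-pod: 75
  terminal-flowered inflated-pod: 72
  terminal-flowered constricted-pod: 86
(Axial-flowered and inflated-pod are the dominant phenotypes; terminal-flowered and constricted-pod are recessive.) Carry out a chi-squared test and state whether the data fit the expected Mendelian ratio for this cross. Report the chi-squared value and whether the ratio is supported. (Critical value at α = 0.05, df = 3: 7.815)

A dihybrid testcross with independent assortment gives a 1:1:1:1 ratio.
Total ratio parts = 4. Expected numbers out of 306:
  axial-flowered inflated-pod: 306 × 1/4 = 76.5
  axial-flowered constricted-pod: 306 × 1/4 = 76.5
  terminal-flowered inflated-pod: 306 × 1/4 = 76.5
  terminal-flowered constricted-pod: 306 × 1/4 = 76.5
χ² = Σ (O − E)² / E
  axial-flowered inflated-pod: (73 − 76.5)² / 76.5 = 0.1601
  axial-flowered constricted-pod: (75 − 76.5)² / 76.5 = 0.0294
  terminal-flowered inflated-pod: (72 − 76.5)² / 76.5 = 0.2647
  terminal-flowered constricted-pod: (86 − 76.5)² / 76.5 = 1.1797
χ² = 0.1601 + 0.0294 + 0.2647 + 1.1797 = 1.6339 ≈ 1.634
Degrees of freedom = 4 − 1 = 3; critical value at α = 0.05 is 7.815.
Since 1.634 < 7.815, we fail to reject the null hypothesis — the data are consistent with the 1:1:1:1 ratio.

1.634; consistent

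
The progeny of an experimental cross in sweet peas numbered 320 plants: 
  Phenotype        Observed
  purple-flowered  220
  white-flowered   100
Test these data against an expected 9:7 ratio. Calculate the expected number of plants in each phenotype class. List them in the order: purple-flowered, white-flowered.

The 9:7 ratio has 16 parts, so with N = 320 the expected counts are:
  purple-flowered: 320 × 9/16 = 180
  white-flowered: 320 × 7/16 = 140

180, 140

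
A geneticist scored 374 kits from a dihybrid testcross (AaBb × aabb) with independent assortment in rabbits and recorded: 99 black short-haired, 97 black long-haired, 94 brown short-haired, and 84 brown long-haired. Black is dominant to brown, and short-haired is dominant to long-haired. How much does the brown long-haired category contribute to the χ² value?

0.965

A dihybrid testcross with independent assortment gives a 1:1:1:1 ratio.
Expected counts for N = 374 under a 1:1:1:1 ratio (total parts = 4):
  black short-haired: 374 × 1/4 = 93.5
  black long-haired: 374 × 1/4 = 93.5
  brown short-haired: 374 × 1/4 = 93.5
  brown long-haired: 374 × 1/4 = 93.5
Contribution of brown long-haired: (84 − 93.5)² / 93.5 = 0.9652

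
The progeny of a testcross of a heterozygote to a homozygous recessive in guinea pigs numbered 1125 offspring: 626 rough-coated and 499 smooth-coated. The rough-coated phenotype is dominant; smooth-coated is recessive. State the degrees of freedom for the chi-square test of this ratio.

1

A testcross of a heterozygote (Aa × aa) gives a 1:1 phenotypic ratio.
A goodness-of-fit test with 2 phenotype classes has df = 2 − 1 = 1.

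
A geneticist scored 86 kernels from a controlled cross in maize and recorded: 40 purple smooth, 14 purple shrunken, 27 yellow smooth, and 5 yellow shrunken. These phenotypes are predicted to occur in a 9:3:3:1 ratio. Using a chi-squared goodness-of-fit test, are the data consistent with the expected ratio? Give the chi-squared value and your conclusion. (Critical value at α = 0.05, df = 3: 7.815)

Under the 9:3:3:1 hypothesis (Σ ratio = 16, N = 86):
  purple smooth: 86 × 9/16 = 48.375
  purple shrunken: 86 × 3/16 = 16.125
  yellow smooth: 86 × 3/16 = 16.125
  yellow shrunken: 86 × 1/16 = 5.375
χ² = Σ (O − E)² / E
  purple smooth: (40 − 48.375)² / 48.375 = 1.4499
  purple shrunken: (14 − 16.125)² / 16.125 = 0.2800
  yellow smooth: (27 − 16.125)² / 16.125 = 7.3343
  yellow shrunken: (5 − 5.375)² / 5.375 = 0.0262
χ² = 1.4499 + 0.2800 + 7.3343 + 0.0262 = 9.0904 ≈ 9.090
Degrees of freedom = 4 − 1 = 3; critical value at α = 0.05 is 7.815.
Since 9.090 > 7.815, we reject the null hypothesis — the data do not fit the 9:3:3:1 ratio.

9.090; not consistent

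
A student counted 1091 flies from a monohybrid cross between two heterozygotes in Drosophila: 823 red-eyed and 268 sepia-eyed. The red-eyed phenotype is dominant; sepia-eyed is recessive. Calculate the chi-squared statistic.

0.110

For a monohybrid cross between heterozygotes with complete dominance, the expected phenotypic ratio is 3:1.
Total ratio parts = 4. Expected numbers out of 1091:
  red-eyed: 1091 × 3/4 = 818.25
  sepia-eyed: 1091 × 1/4 = 272.75
χ² = Σ (O − E)² / E
  red-eyed: (823 − 818.25)² / 818.25 = 0.0276
  sepia-eyed: (268 − 272.75)² / 272.75 = 0.0827
χ² = 0.0276 + 0.0827 = 0.1103 ≈ 0.110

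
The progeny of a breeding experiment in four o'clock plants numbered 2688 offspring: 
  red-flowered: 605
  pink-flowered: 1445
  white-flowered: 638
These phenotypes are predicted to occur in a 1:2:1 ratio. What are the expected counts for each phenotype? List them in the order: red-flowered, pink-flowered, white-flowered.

Under the 1:2:1 hypothesis (Σ ratio = 4, N = 2688):
  red-flowered: 2688 × 1/4 = 672
  pink-flowered: 2688 × 2/4 = 1344
  white-flowered: 2688 × 1/4 = 672

672, 1344, 672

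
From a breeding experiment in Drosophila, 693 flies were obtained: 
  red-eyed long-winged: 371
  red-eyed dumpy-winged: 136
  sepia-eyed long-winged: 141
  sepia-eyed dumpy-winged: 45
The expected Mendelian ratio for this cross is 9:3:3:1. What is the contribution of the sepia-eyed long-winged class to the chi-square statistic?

The 9:3:3:1 ratio has 16 parts, so with N = 693 the expected counts are:
  red-eyed long-winged: 693 × 9/16 = 389.8125
  red-eyed dumpy-winged: 693 × 3/16 = 129.9375
  sepia-eyed long-winged: 693 × 3/16 = 129.9375
  sepia-eyed dumpy-winged: 693 × 1/16 = 43.3125
Contribution of sepia-eyed long-winged: (141 − 129.9375)² / 129.9375 = 0.9418

0.942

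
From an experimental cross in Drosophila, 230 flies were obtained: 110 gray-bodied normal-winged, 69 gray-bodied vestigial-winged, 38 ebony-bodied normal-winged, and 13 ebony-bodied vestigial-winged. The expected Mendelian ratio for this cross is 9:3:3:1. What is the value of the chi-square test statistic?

19.167

The 9:3:3:1 ratio has 16 parts, so with N = 230 the expected counts are:
  gray-bodied normal-winged: 230 × 9/16 = 129.375
  gray-bodied vestigial-winged: 230 × 3/16 = 43.125
  ebony-bodied normal-winged: 230 × 3/16 = 43.125
  ebony-bodied vestigial-winged: 230 × 1/16 = 14.375
χ² = Σ (O − E)² / E
  gray-bodied normal-winged: (110 − 129.375)² / 129.375 = 2.9016
  gray-bodied vestigial-winged: (69 − 43.125)² / 43.125 = 15.5250
  ebony-bodied normal-winged: (38 − 43.125)² / 43.125 = 0.6091
  ebony-bodied vestigial-winged: (13 − 14.375)² / 14.375 = 0.1315
χ² = 2.9016 + 15.5250 + 0.6091 + 0.1315 = 19.1672 ≈ 19.167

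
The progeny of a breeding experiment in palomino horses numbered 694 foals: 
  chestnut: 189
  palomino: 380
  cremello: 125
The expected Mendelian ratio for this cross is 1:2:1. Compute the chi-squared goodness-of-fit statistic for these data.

The 1:2:1 ratio has 4 parts, so with N = 694 the expected counts are:
  chestnut: 694 × 1/4 = 173.5
  palomino: 694 × 2/4 = 347
  cremello: 694 × 1/4 = 173.5
χ² = Σ (O − E)² / E
  chestnut: (189 − 173.5)² / 173.5 = 1.3847
  palomino: (380 − 347)² / 347 = 3.1383
  cremello: (125 − 173.5)² / 173.5 = 13.5576
χ² = 1.3847 + 3.1383 + 13.5576 = 18.0806 ≈ 18.081

18.081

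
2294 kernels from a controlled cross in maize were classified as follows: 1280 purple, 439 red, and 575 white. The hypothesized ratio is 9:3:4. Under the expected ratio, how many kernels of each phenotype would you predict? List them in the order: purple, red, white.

1290.375, 430.125, 573.5

Under the 9:3:4 hypothesis (Σ ratio = 16, N = 2294):
  purple: 2294 × 9/16 = 1290.375
  red: 2294 × 3/16 = 430.125
  white: 2294 × 4/16 = 573.5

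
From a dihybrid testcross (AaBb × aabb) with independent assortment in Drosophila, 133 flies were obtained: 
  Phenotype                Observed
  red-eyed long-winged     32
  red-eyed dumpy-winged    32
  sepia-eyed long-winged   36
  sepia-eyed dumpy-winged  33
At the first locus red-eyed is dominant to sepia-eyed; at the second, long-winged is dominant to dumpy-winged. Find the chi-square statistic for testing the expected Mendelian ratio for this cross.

0.323

A dihybrid testcross with independent assortment gives a 1:1:1:1 ratio.
Under the 1:1:1:1 hypothesis (Σ ratio = 4, N = 133):
  red-eyed long-winged: 133 × 1/4 = 33.25
  red-eyed dumpy-winged: 133 × 1/4 = 33.25
  sepia-eyed long-winged: 133 × 1/4 = 33.25
  sepia-eyed dumpy-winged: 133 × 1/4 = 33.25
χ² = Σ (O − E)² / E
  red-eyed long-winged: (32 − 33.25)² / 33.25 = 0.0470
  red-eyed dumpy-winged: (32 − 33.25)² / 33.25 = 0.0470
  sepia-eyed long-winged: (36 − 33.25)² / 33.25 = 0.2274
  sepia-eyed dumpy-winged: (33 − 33.25)² / 33.25 = 0.0019
χ² = 0.0470 + 0.0470 + 0.2274 + 0.0019 = 0.3233 ≈ 0.323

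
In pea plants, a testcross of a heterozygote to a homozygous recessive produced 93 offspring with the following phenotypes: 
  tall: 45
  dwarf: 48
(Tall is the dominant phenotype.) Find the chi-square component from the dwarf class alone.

A testcross of a heterozygote (Aa × aa) gives a 1:1 phenotypic ratio.
Total ratio parts = 2. Expected numbers out of 93:
  tall: 93 × 1/2 = 46.5
  dwarf: 93 × 1/2 = 46.5
Contribution of dwarf: (48 − 46.5)² / 46.5 = 0.0484

0.048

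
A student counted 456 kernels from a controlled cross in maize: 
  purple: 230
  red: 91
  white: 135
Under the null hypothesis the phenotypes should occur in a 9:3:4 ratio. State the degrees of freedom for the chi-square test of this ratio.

A goodness-of-fit test with 3 phenotype classes has df = 3 − 1 = 2.

2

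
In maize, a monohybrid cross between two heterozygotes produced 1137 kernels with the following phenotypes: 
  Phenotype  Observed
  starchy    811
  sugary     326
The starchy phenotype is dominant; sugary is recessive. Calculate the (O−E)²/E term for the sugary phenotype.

For a monohybrid cross between heterozygotes with complete dominance, the expected phenotypic ratio is 3:1.
The 3:1 ratio has 4 parts, so with N = 1137 the expected counts are:
  starchy: 1137 × 3/4 = 852.75
  sugary: 1137 × 1/4 = 284.25
Contribution of sugary: (326 − 284.25)² / 284.25 = 6.1321

6.132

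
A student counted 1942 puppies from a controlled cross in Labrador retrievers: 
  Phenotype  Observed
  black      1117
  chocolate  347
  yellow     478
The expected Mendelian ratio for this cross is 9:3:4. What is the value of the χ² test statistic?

1.476

Under the 9:3:4 hypothesis (Σ ratio = 16, N = 1942):
  black: 1942 × 9/16 = 1092.375
  chocolate: 1942 × 3/16 = 364.125
  yellow: 1942 × 4/16 = 485.5
χ² = Σ (O − E)² / E
  black: (1117 − 1092.375)² / 1092.375 = 0.5551
  chocolate: (347 − 364.125)² / 364.125 = 0.8054
  yellow: (478 − 485.5)² / 485.5 = 0.1159
χ² = 0.5551 + 0.8054 + 0.1159 = 1.4764 ≈ 1.476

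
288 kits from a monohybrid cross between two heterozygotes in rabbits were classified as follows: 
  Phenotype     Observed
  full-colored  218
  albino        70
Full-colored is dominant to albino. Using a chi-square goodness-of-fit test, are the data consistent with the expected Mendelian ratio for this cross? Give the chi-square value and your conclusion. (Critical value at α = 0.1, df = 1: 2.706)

0.074; consistent

For a monohybrid cross between heterozygotes with complete dominance, the expected phenotypic ratio is 3:1.
The 3:1 ratio has 4 parts, so with N = 288 the expected counts are:
  full-colored: 288 × 3/4 = 216
  albino: 288 × 1/4 = 72
χ² = Σ (O − E)² / E
  full-colored: (218 − 216)² / 216 = 0.0185
  albino: (70 − 72)² / 72 = 0.0556
χ² = 0.0185 + 0.0556 = 0.0741 ≈ 0.074
Degrees of freedom = 2 − 1 = 1; critical value at α = 0.1 is 2.706.
Since 0.074 < 2.706, we fail to reject the null hypothesis — the data are consistent with the 3:1 ratio.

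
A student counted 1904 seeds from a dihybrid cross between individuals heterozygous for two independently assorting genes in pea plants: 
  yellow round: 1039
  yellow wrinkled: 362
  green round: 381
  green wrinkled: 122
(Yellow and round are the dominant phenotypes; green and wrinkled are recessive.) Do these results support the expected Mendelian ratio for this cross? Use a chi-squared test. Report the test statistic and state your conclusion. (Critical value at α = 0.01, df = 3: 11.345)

A dihybrid F₂ with independent assortment and complete dominance at both loci gives a 9:3:3:1 phenotypic ratio.
Expected counts for N = 1904 under a 9:3:3:1 ratio (total parts = 16):
  yellow round: 1904 × 9/16 = 1071
  yellow wrinkled: 1904 × 3/16 = 357
  green round: 1904 × 3/16 = 357
  green wrinkled: 1904 × 1/16 = 119
χ² = Σ (O − E)² / E
  yellow round: (1039 − 1071)² / 1071 = 0.9561
  yellow wrinkled: (362 − 357)² / 357 = 0.0700
  green round: (381 − 357)² / 357 = 1.6134
  green wrinkled: (122 − 119)² / 119 = 0.0756
χ² = 0.9561 + 0.0700 + 1.6134 + 0.0756 = 2.7151 ≈ 2.715
Degrees of freedom = 4 − 1 = 3; critical value at α = 0.01 is 11.345.
Since 2.715 < 11.345, we fail to reject the null hypothesis — the data are consistent with the 9:3:3:1 ratio.

2.715; consistent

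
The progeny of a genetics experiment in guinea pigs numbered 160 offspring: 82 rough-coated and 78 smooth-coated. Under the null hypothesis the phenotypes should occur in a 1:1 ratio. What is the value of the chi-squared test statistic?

0.100

The 1:1 ratio has 2 parts, so with N = 160 the expected counts are:
  rough-coated: 160 × 1/2 = 80
  smooth-coated: 160 × 1/2 = 80
χ² = Σ (O − E)² / E
  rough-coated: (82 − 80)² / 80 = 0.0500
  smooth-coated: (78 − 80)² / 80 = 0.0500
χ² = 0.0500 + 0.0500 = 0.100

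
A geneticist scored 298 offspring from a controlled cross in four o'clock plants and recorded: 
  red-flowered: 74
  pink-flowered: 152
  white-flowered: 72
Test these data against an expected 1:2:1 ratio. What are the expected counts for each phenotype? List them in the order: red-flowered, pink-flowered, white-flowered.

Expected counts for N = 298 under a 1:2:1 ratio (total parts = 4):
  red-flowered: 298 × 1/4 = 74.5
  pink-flowered: 298 × 2/4 = 149
  white-flowered: 298 × 1/4 = 74.5

74.5, 149, 74.5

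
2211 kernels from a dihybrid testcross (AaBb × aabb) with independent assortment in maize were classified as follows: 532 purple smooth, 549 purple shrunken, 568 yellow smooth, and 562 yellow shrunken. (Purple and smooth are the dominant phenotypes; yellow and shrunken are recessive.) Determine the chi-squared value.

1.380

A dihybrid testcross with independent assortment gives a 1:1:1:1 ratio.
Expected counts for N = 2211 under a 1:1:1:1 ratio (total parts = 4):
  purple smooth: 2211 × 1/4 = 552.75
  purple shrunken: 2211 × 1/4 = 552.75
  yellow smooth: 2211 × 1/4 = 552.75
  yellow shrunken: 2211 × 1/4 = 552.75
χ² = Σ (O − E)² / E
  purple smooth: (532 − 552.75)² / 552.75 = 0.7789
  purple shrunken: (549 − 552.75)² / 552.75 = 0.0254
  yellow smooth: (568 − 552.75)² / 552.75 = 0.4207
  yellow shrunken: (562 − 552.75)² / 552.75 = 0.1548
χ² = 0.7789 + 0.0254 + 0.4207 + 0.1548 = 1.3798 ≈ 1.380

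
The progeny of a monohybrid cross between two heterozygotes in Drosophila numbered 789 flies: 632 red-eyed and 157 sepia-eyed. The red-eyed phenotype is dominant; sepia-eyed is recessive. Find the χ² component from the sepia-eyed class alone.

For a monohybrid cross between heterozygotes with complete dominance, the expected phenotypic ratio is 3:1.
The 3:1 ratio has 4 parts, so with N = 789 the expected counts are:
  red-eyed: 789 × 3/4 = 591.75
  sepia-eyed: 789 × 1/4 = 197.25
Contribution of sepia-eyed: (157 − 197.25)² / 197.25 = 8.2132

8.213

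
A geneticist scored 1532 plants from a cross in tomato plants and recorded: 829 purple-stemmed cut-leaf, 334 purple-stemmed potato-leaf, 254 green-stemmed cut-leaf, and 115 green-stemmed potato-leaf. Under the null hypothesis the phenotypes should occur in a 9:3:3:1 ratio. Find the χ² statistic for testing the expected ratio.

16.572

Total ratio parts = 16. Expected numbers out of 1532:
  purple-stemmed cut-leaf: 1532 × 9/16 = 861.75
  purple-stemmed potato-leaf: 1532 × 3/16 = 287.25
  green-stemmed cut-leaf: 1532 × 3/16 = 287.25
  green-stemmed potato-leaf: 1532 × 1/16 = 95.75
χ² = Σ (O − E)² / E
  purple-stemmed cut-leaf: (829 − 861.75)² / 861.75 = 1.2446
  purple-stemmed potato-leaf: (334 − 287.25)² / 287.25 = 7.6086
  green-stemmed cut-leaf: (254 − 287.25)² / 287.25 = 3.8488
  green-stemmed potato-leaf: (115 − 95.75)² / 95.75 = 3.8701
χ² = 1.2446 + 7.6086 + 3.8488 + 3.8701 = 16.5721 ≈ 16.572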